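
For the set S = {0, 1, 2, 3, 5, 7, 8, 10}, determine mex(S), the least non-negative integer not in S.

The values 0, 1, 2, 3 are all present; 4 is the first non-negative integer missing from the set.

4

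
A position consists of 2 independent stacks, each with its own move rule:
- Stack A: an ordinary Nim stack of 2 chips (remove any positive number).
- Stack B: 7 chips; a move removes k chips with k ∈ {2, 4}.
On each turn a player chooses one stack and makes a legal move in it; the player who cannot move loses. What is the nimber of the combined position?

2

Stack A is a plain Nim stack of size 2, so its Grundy value is 2.
For stack B, compute g(0), g(1), … with moves {2, 4}:
g(0) = mex{} = 0
g(1) = mex{} = 0
g(2) = mex{0} = 1
g(3) = mex{0} = 1
g(4) = mex{0,1} = 2
g(5) = mex{0,1} = 2
g(6) = mex{1,2} = 0
g(7) = mex{1,2} = 0
So g(7) = 0.
The value of a disjunctive sum is the nim-sum of the parts.
Combined value = 2 XOR 0 = 2.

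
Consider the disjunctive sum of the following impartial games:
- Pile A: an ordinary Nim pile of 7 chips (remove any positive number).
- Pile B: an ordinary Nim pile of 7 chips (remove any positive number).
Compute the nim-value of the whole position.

0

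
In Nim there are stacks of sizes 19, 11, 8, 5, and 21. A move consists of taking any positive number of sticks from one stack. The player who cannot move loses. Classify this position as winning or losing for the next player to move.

Losing position

Compute the nim-sum pairwise:
19 XOR 11 = 24
24 XOR 8 = 16
16 XOR 5 = 21
21 XOR 21 = 0
The nim-sum is 0, so this is a P-position: the player to move is in a losing position under optimal play.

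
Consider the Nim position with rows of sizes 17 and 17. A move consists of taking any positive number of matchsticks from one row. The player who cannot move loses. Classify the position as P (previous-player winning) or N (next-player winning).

P-position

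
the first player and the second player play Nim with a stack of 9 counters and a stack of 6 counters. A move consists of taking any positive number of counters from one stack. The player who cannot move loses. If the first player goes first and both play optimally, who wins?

Write each in binary and XOR column by column:
  1001  (9)
  0110  (6)
  ----
  1111  (15)
The nim-sum is 15 ≠ 0, so this is an N-position: the player to move can win; the first player has a winning move.

the first player wins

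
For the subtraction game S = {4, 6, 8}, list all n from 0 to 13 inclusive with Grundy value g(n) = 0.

0, 1, 2, 3, 12, 13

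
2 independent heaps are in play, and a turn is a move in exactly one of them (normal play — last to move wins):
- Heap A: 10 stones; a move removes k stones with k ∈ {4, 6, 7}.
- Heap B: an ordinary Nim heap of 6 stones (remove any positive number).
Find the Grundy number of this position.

For heap A, compute g(0), g(1), … with moves {4, 6, 7}:
g(0) = mex{} = 0
g(1) = mex{} = 0
g(2) = mex{} = 0
g(3) = mex{} = 0
g(4) = mex{0} = 1
g(5) = mex{0} = 1
g(6) = mex{0} = 1
g(7) = mex{0} = 1
g(8) = mex{0,1} = 2
g(9) = mex{0,1} = 2
g(10) = mex{0,1} = 2
So g(10) = 2.
Heap B is a plain Nim heap of size 6, so its Grundy value is 6.
The value of a disjunctive sum is the nim-sum of the parts.
Combined value = 2 ⊕ 6 = 4.

4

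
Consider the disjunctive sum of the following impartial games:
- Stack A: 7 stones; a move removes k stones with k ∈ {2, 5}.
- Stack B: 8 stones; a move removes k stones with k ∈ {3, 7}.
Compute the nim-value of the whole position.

For stack A, compute g(0), g(1), … with moves {2, 5}:
g(0) = mex{} = 0
g(1) = mex{} = 0
g(2) = mex{0} = 1
g(3) = mex{0} = 1
g(4) = mex{1} = 0
g(5) = mex{0,1} = 2
g(6) = mex{0} = 1
g(7) = mex{1,2} = 0
So g(7) = 0.
Build the Grundy sequence for stack B with g(k) = mex{g(k−s) : s ∈ {3, 7}, s ≤ k}:
k:     0  1  2  3  4  5  6  7  8
g(k):  0  0  0  1  1  1  0  2  2
So g(8) = 2.
By the Sprague-Grundy theorem, the Grundy value of a sum of independent games is the XOR of the component values.
Combined value = 0 ⊕ 2 = 2.

2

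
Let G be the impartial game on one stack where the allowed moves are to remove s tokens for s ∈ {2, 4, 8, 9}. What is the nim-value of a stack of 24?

0

Compute g(0), g(1), … for moves {2, 4, 8, 9}:
k:     0  1  2  3  4  5  6  7  8  9 10 11 12 13 14 15 16 17 18 19 20 21 22 23 24
g(k):  0  0  1  1  2  2  0  0  1  1  2  2  0  0  1  1  2  2  0  0  1  1  2  2  0
So g(24) = 0.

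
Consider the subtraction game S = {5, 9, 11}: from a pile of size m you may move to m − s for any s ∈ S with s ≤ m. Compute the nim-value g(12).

Build the Grundy sequence with g(k) = mex{g(k−s) : s ∈ {5, 9, 11}, s ≤ k}:
k:     0  1  2  3  4  5  6  7  8  9 10 11 12
g(k):  0  0  0  0  0  1  1  1  1  1  2  2  2
So g(12) = 2.

2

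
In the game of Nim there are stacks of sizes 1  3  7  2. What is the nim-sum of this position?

7

Compute the nim-sum pairwise:
1 XOR 3 = 2
2 XOR 7 = 5
5 XOR 2 = 7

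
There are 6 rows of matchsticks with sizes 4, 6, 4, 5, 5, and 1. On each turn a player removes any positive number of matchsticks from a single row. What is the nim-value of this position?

7

Write each in binary and XOR column by column:
  100  (4)
  110  (6)
  100  (4)
  101  (5)
  101  (5)
  001  (1)
  ---
  111  (7)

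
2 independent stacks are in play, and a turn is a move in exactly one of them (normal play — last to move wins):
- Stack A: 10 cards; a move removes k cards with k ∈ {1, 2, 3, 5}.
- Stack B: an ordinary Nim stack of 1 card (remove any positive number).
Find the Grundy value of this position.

3

Grundy values for stack A (subtraction set {1, 2, 3, 5}):
g(0) = mex{} = 0
g(1) = mex{0} = 1
g(2) = mex{0,1} = 2
g(3) = mex{0,1,2} = 3
g(4) = mex{1,2,3} = 0
g(5) = mex{0,2,3} = 1
g(6) = mex{0,1,3} = 2
g(7) = mex{0,1,2} = 3
g(8) = mex{1,2,3} = 0
g(9) = mex{0,2,3} = 1
g(10) = mex{0,1,3} = 2
So g(10) = 2.
Stack B is a plain Nim stack of size 1, so its Grundy value is 1.
The value of a disjunctive sum is the nim-sum of the parts.
Combined value = 2 XOR 1 = 3.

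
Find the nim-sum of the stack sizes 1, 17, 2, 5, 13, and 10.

Compute the nim-sum pairwise:
1 ⊕ 17 = 16
16 ⊕ 2 = 18
18 ⊕ 5 = 23
23 ⊕ 13 = 26
26 ⊕ 10 = 16

16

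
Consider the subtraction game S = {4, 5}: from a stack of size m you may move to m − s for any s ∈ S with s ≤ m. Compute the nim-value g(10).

0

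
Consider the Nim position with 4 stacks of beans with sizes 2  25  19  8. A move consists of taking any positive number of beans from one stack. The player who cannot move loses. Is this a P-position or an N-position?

Bitwise XOR of the heap sizes:
  00010  (2)
  11001  (25)
  10011  (19)
  01000  (8)
  -----
  00000  (0)
The nim-sum is 0, so this is a P-position: the player to move is in a losing position under optimal play.

P-position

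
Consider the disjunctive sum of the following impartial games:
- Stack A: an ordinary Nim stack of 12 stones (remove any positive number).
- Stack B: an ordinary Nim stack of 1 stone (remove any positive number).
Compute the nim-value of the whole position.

Stack A is a plain Nim stack of size 12, so its Grundy value is 12.
Stack B is a plain Nim stack of size 1, so its Grundy value is 1.
By the Sprague-Grundy theorem, the Grundy value of a sum of independent games is the XOR of the component values.
Combined value = 12 ⊕ 1 = 13.

13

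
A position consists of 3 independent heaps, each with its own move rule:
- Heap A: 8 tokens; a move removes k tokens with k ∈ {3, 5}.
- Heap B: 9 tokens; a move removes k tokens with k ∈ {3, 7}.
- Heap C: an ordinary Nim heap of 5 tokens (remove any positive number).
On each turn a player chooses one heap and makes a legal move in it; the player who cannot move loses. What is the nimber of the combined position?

Build the Grundy sequence for heap A with g(k) = mex{g(k−s) : s ∈ {3, 5}, s ≤ k}:
k:     0  1  2  3  4  5  6  7  8
g(k):  0  0  0  1  1  1  2  2  0
So g(8) = 0.
For heap B, compute g(0), g(1), … with moves {3, 7}:
k:     0  1  2  3  4  5  6  7  8  9
g(k):  0  0  0  1  1  1  0  2  2  1
So g(9) = 1.
Heap C is a plain Nim heap of size 5, so its Grundy value is 5.
The value of a disjunctive sum is the nim-sum of the parts.
Combined value = 0 ⊕ 1 ⊕ 5 = 4.

4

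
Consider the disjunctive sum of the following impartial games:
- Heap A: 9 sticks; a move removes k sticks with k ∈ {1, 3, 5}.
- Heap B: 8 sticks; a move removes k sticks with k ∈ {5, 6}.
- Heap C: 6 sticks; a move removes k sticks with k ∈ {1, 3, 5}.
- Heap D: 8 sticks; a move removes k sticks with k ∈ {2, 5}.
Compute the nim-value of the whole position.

0

Build the Grundy sequence for heap A with g(k) = mex{g(k−s) : s ∈ {1, 3, 5}, s ≤ k}:
g(0) = mex{} = 0
g(1) = mex{0} = 1
g(2) = mex{1} = 0
g(3) = mex{0} = 1
g(4) = mex{1} = 0
g(5) = mex{0} = 1
g(6) = mex{1} = 0
g(7) = mex{0} = 1
g(8) = mex{1} = 0
g(9) = mex{0} = 1
So g(9) = 1.
Grundy values for heap B (subtraction set {5, 6}):
k:     0  1  2  3  4  5  6  7  8
g(k):  0  0  0  0  0  1  1  1  1
So g(8) = 1.
For heap C, compute g(0), g(1), … with moves {1, 3, 5}:
g(0) = mex{} = 0
g(1) = mex{0} = 1
g(2) = mex{1} = 0
g(3) = mex{0} = 1
g(4) = mex{1} = 0
g(5) = mex{0} = 1
g(6) = mex{1} = 0
So g(6) = 0.
Grundy values for heap D (subtraction set {2, 5}):
g(0) = mex{} = 0
g(1) = mex{} = 0
g(2) = mex{0} = 1
g(3) = mex{0} = 1
g(4) = mex{1} = 0
g(5) = mex{0,1} = 2
g(6) = mex{0} = 1
g(7) = mex{1,2} = 0
g(8) = mex{1} = 0
So g(8) = 0.
The value of a disjunctive sum is the nim-sum of the parts.
Combined value = 1 ⊕ 1 ⊕ 0 ⊕ 0 = 0.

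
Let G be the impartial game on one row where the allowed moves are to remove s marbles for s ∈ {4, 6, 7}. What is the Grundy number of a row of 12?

0

Build the Grundy sequence with g(k) = mex{g(k−s) : s ∈ {4, 6, 7}, s ≤ k}:
g(0) = mex{} = 0
g(1) = mex{} = 0
g(2) = mex{} = 0
g(3) = mex{} = 0
g(4) = mex{0} = 1
g(5) = mex{0} = 1
g(6) = mex{0} = 1
g(7) = mex{0} = 1
g(8) = mex{0,1} = 2
g(9) = mex{0,1} = 2
g(10) = mex{0,1} = 2
g(11) = mex{1} = 0
g(12) = mex{1,2} = 0
So g(12) = 0.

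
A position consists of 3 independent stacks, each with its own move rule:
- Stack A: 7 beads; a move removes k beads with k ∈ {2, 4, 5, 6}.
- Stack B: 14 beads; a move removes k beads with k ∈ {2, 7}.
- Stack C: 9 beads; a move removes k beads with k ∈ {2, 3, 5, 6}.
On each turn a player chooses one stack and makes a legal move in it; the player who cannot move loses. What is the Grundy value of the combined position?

For stack A, compute g(0), g(1), … with moves {2, 4, 5, 6}:
g(0) = mex{} = 0
g(1) = mex{} = 0
g(2) = mex{0} = 1
g(3) = mex{0} = 1
g(4) = mex{0,1} = 2
g(5) = mex{0,1} = 2
g(6) = mex{0,1,2} = 3
g(7) = mex{0,1,2} = 3
So g(7) = 3.
Build the Grundy sequence for stack B with g(k) = mex{g(k−s) : s ∈ {2, 7}, s ≤ k}:
k:     0  1  2  3  4  5  6  7  8  9 10 11 12 13 14
g(k):  0  0  1  1  0  0  1  1  2  0  0  1  1  0  0
So g(14) = 0.
For stack C, compute g(0), g(1), … with moves {2, 3, 5, 6}:
k:     0  1  2  3  4  5  6  7  8  9
g(k):  0  0  1  1  2  2  3  3  0  0
So g(9) = 0.
The value of a disjunctive sum is the nim-sum of the parts.
Combined value = 3 XOR 0 XOR 0 = 3.

3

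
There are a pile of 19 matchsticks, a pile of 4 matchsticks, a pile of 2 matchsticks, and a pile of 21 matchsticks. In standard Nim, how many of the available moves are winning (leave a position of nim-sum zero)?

Write each in binary and XOR column by column:
  10011  (19)
  00100  (4)
  00010  (2)
  10101  (21)
  -----
  00000  (0)
The nim-sum is already 0, so every move leaves a nonzero nim-sum — there are no winning moves.

0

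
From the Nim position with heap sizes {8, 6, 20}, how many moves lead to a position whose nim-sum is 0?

Bitwise XOR of the heap sizes:
  01000  (8)
  00110  (6)
  10100  (20)
  -----
  11010  (26)
The overall nim-sum is X = 26. A heap of size p has a winning move iff p XOR X < p (reduce it to p XOR X).
  8: 8 XOR 26 = 18 ≥ 8 — no move.
  6: 6 XOR 26 = 28 ≥ 6 — no move.
  20: 20 XOR 26 = 14 < 20 — winning move (to 14).
That gives 1 winning move.

1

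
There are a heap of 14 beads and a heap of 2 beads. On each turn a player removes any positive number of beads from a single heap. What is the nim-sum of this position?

12

Bitwise XOR of the heap sizes:
  1110  (14)
  0010  (2)
  ----
  1100  (12)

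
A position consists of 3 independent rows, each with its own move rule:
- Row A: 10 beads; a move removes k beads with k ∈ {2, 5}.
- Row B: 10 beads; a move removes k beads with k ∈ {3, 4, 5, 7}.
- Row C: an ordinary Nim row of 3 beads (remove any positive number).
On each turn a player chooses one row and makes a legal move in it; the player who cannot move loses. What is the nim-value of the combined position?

2

Build the Grundy sequence for row A with g(k) = mex{g(k−s) : s ∈ {2, 5}, s ≤ k}:
g(0) = mex{} = 0
g(1) = mex{} = 0
g(2) = mex{0} = 1
g(3) = mex{0} = 1
g(4) = mex{1} = 0
g(5) = mex{0,1} = 2
g(6) = mex{0} = 1
g(7) = mex{1,2} = 0
g(8) = mex{1} = 0
g(9) = mex{0} = 1
g(10) = mex{0,2} = 1
So g(10) = 1.
Grundy values for row B (subtraction set {3, 4, 5, 7}):
g(0) = mex{} = 0
g(1) = mex{} = 0
g(2) = mex{} = 0
g(3) = mex{0} = 1
g(4) = mex{0} = 1
g(5) = mex{0} = 1
g(6) = mex{0,1} = 2
g(7) = mex{0,1} = 2
g(8) = mex{0,1} = 2
g(9) = mex{0,1,2} = 3
g(10) = mex{1,2} = 0
So g(10) = 0.
Row C is a plain Nim row of size 3, so its Grundy value is 3.
By the Sprague-Grundy theorem, the Grundy value of a sum of independent games is the XOR of the component values.
Combined value = 1 XOR 0 XOR 3 = 2.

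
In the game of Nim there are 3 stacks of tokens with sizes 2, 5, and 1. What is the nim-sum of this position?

6

Compute the nim-sum pairwise:
2 ^ 5 = 7
7 ^ 1 = 6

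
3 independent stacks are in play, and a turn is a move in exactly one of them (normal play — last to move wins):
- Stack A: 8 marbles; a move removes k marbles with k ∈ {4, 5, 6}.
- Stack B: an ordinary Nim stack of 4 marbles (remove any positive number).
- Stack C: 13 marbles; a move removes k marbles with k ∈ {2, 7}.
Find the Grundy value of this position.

For stack A, compute g(0), g(1), … with moves {4, 5, 6}:
g(0) = mex{} = 0
g(1) = mex{} = 0
g(2) = mex{} = 0
g(3) = mex{} = 0
g(4) = mex{0} = 1
g(5) = mex{0} = 1
g(6) = mex{0} = 1
g(7) = mex{0} = 1
g(8) = mex{0,1} = 2
So g(8) = 2.
Stack B is a plain Nim stack of size 4, so its Grundy value is 4.
Grundy values for stack C (subtraction set {2, 7}):
k:     0  1  2  3  4  5  6  7  8  9 10 11 12 13
g(k):  0  0  1  1  0  0  1  1  2  0  0  1  1  0
So g(13) = 0.
By the Sprague-Grundy theorem, the Grundy value of a sum of independent games is the XOR of the component values.
Combined value = 2 ⊕ 4 ⊕ 0 = 6.

6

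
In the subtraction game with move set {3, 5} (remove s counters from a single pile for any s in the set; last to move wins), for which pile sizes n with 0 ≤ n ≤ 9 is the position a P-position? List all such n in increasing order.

0, 1, 2, 8, 9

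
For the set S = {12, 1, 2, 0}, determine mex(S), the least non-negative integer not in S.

The values 0, 1, 2 are all present; 3 is the first non-negative integer missing from the set.

3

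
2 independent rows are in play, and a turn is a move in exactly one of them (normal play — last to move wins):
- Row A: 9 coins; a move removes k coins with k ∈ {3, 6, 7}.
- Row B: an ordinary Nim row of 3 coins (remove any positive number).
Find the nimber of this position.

0

For row A, compute g(0), g(1), … with moves {3, 6, 7}:
k:     0  1  2  3  4  5  6  7  8  9
g(k):  0  0  0  1  1  1  2  2  2  3
So g(9) = 3.
Row B is a plain Nim row of size 3, so its Grundy value is 3.
The value of a disjunctive sum is the nim-sum of the parts.
Combined value = 3 XOR 3 = 0.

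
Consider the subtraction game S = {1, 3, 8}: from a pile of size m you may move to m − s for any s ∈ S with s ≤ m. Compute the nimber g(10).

Build the Grundy sequence with g(k) = mex{g(k−s) : s ∈ {1, 3, 8}, s ≤ k}:
g(0) = mex{} = 0
g(1) = mex{0} = 1
g(2) = mex{1} = 0
g(3) = mex{0} = 1
g(4) = mex{1} = 0
g(5) = mex{0} = 1
g(6) = mex{1} = 0
g(7) = mex{0} = 1
g(8) = mex{0,1} = 2
g(9) = mex{0,1,2} = 3
g(10) = mex{0,1,3} = 2
So g(10) = 2.

2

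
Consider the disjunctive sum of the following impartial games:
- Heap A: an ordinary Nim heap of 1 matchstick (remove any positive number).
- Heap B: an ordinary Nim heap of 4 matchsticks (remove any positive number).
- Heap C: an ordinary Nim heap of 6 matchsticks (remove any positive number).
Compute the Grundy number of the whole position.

3

Heap A is a plain Nim heap of size 1, so its Grundy value is 1.
Heap B is a plain Nim heap of size 4, so its Grundy value is 4.
Heap C is a plain Nim heap of size 6, so its Grundy value is 6.
By the Sprague-Grundy theorem, the Grundy value of a sum of independent games is the XOR of the component values.
Combined value = 1 ⊕ 4 ⊕ 6 = 3.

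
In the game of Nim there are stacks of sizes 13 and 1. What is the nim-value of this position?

12

In binary:
  1101  (13)
  0001  (1)
  ----
  1100  (12)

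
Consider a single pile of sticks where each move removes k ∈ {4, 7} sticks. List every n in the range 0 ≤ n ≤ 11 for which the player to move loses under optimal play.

0, 1, 2, 3, 11

Build the Grundy sequence with g(k) = mex{g(k−s) : s ∈ {4, 7}, s ≤ k}:
g(0) = mex{} = 0
g(1) = mex{} = 0
g(2) = mex{} = 0
g(3) = mex{} = 0
g(4) = mex{0} = 1
g(5) = mex{0} = 1
g(6) = mex{0} = 1
g(7) = mex{0} = 1
g(8) = mex{0,1} = 2
g(9) = mex{0,1} = 2
g(10) = mex{0,1} = 2
g(11) = mex{1} = 0
The P-positions (g = 0) in 0..11 are 0, 1, 2, 3, 11.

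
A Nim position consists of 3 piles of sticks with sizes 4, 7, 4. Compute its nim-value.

7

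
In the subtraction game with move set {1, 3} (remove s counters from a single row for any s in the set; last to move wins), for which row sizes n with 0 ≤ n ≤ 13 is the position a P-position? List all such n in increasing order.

0, 2, 4, 6, 8, 10, 12

Grundy values for subtraction set {1, 3}:
g(0) = mex{} = 0
g(1) = mex{0} = 1
g(2) = mex{1} = 0
g(3) = mex{0} = 1
g(4) = mex{1} = 0
g(5) = mex{0} = 1
g(6) = mex{1} = 0
g(7) = mex{0} = 1
g(8) = mex{1} = 0
g(9) = mex{0} = 1
g(10) = mex{1} = 0
g(11) = mex{0} = 1
g(12) = mex{1} = 0
g(13) = mex{0} = 1
The P-positions (g = 0) in 0..13 are 0, 2, 4, 6, 8, 10, 12.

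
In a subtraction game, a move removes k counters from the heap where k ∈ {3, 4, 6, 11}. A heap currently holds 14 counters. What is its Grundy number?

4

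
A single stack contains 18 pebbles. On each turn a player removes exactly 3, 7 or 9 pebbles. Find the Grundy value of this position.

Grundy values for subtraction set {3, 7, 9}:
k:     0  1  2  3  4  5  6  7  8  9 10 11 12 13 14 15 16 17 18
g(k):  0  0  0  1  1  1  0  2  2  1  3  3  0  2  0  1  0  1  0
So g(18) = 0.

0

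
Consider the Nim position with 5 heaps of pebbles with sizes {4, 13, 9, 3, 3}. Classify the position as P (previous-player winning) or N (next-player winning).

P-position

Nim-sum: 4 ^ 13 ^ 9 ^ 3 ^ 3 = 0.
The nim-sum is 0, so this is a P-position: the player to move is in a losing position under optimal play.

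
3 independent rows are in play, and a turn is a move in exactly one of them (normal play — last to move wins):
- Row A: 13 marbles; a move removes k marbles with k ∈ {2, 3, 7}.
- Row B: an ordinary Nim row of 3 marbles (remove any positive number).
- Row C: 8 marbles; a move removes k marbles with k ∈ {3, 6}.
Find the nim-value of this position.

0

Grundy values for row A (subtraction set {2, 3, 7}):
k:     0  1  2  3  4  5  6  7  8  9 10 11 12 13
g(k):  0  0  1  1  2  0  0  1  1  2  0  0  1  1
So g(13) = 1.
Row B is a plain Nim row of size 3, so its Grundy value is 3.
Grundy values for row C (subtraction set {3, 6}):
k:     0  1  2  3  4  5  6  7  8
g(k):  0  0  0  1  1  1  2  2  2
So g(8) = 2.
The value of a disjunctive sum is the nim-sum of the parts.
Combined value = 1 XOR 3 XOR 2 = 0.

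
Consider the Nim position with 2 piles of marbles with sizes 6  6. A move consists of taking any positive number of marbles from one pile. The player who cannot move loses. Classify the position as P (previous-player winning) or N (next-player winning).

P-position

Nim-sum: 6 XOR 6 = 0.
The nim-sum is 0, so this is a P-position: the player to move is in a losing position under optimal play.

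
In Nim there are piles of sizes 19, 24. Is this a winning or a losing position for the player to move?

Winning position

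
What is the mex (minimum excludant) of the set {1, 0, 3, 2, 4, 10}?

The values 0, 1, 2, 3, 4 are all present; 5 is the first non-negative integer missing from the set.

5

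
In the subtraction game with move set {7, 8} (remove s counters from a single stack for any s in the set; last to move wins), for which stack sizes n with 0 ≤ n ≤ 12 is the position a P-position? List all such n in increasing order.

Grundy values for subtraction set {7, 8}:
g(0) = mex{} = 0
g(1) = mex{} = 0
g(2) = mex{} = 0
g(3) = mex{} = 0
g(4) = mex{} = 0
g(5) = mex{} = 0
g(6) = mex{} = 0
g(7) = mex{0} = 1
g(8) = mex{0} = 1
g(9) = mex{0} = 1
g(10) = mex{0} = 1
g(11) = mex{0} = 1
g(12) = mex{0} = 1
The P-positions (g = 0) in 0..12 are 0, 1, 2, 3, 4, 5, 6.

0, 1, 2, 3, 4, 5, 6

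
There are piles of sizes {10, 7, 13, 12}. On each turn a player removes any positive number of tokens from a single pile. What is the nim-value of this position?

Nim-sum: 10 XOR 7 XOR 13 XOR 12 = 12.

12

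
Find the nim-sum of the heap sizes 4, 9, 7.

Compute the nim-sum pairwise:
4 ⊕ 9 = 13
13 ⊕ 7 = 10

10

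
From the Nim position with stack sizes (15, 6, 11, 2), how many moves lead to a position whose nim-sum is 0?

Write each in binary and XOR column by column:
  1111  (15)
  0110  (6)
  1011  (11)
  0010  (2)
  ----
  0000  (0)
The nim-sum is already 0, so every move leaves a nonzero nim-sum — there are no winning moves.

0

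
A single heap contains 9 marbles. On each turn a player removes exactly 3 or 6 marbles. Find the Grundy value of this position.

Compute g(0), g(1), … for moves {3, 6}:
g(0) = mex{} = 0
g(1) = mex{} = 0
g(2) = mex{} = 0
g(3) = mex{0} = 1
g(4) = mex{0} = 1
g(5) = mex{0} = 1
g(6) = mex{0,1} = 2
g(7) = mex{0,1} = 2
g(8) = mex{0,1} = 2
g(9) = mex{1,2} = 0
So g(9) = 0.

0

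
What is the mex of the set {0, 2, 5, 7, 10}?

1

0 is in the set but 1 is not, so the mex is 1.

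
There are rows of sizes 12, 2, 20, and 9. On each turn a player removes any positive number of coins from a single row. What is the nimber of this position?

Compute the nim-sum pairwise:
12 ^ 2 = 14
14 ^ 20 = 26
26 ^ 9 = 19

19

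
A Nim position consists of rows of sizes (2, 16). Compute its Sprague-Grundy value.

In binary:
  00010  (2)
  10000  (16)
  -----
  10010  (18)

18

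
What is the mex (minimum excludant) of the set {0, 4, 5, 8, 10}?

1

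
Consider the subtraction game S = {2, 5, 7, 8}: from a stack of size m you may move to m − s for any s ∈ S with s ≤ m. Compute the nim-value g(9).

2

Grundy values for subtraction set {2, 5, 7, 8}:
g(0) = mex{} = 0
g(1) = mex{} = 0
g(2) = mex{0} = 1
g(3) = mex{0} = 1
g(4) = mex{1} = 0
g(5) = mex{0,1} = 2
g(6) = mex{0} = 1
g(7) = mex{0,1,2} = 3
g(8) = mex{0,1} = 2
g(9) = mex{0,1,3} = 2
So g(9) = 2.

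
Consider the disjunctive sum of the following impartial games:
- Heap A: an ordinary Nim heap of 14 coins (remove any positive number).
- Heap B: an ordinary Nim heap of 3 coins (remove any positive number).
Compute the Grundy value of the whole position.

Heap A is a plain Nim heap of size 14, so its Grundy value is 14.
Heap B is a plain Nim heap of size 3, so its Grundy value is 3.
The value of a disjunctive sum is the nim-sum of the parts.
Combined value = 14 XOR 3 = 13.

13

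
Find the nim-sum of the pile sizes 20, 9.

29

Nim-sum: 20 ⊕ 9 = 29.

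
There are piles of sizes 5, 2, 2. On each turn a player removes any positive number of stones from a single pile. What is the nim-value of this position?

5

Bitwise XOR of the heap sizes:
  101  (5)
  010  (2)
  010  (2)
  ---
  101  (5)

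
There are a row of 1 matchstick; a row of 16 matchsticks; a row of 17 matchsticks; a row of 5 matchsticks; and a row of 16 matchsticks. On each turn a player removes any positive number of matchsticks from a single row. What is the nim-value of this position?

21

Write each in binary and XOR column by column:
  00001  (1)
  10000  (16)
  10001  (17)
  00101  (5)
  10000  (16)
  -----
  10101  (21)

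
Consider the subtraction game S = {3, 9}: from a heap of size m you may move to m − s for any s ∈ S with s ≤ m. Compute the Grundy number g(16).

1

Compute g(0), g(1), … for moves {3, 9}:
k:     0  1  2  3  4  5  6  7  8  9 10 11 12 13 14 15 16
g(k):  0  0  0  1  1  1  0  0  0  1  1  1  0  0  0  1  1
So g(16) = 1.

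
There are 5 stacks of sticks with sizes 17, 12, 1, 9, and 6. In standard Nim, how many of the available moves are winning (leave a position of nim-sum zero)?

1

Nim-sum: 17 ⊕ 12 ⊕ 1 ⊕ 9 ⊕ 6 = 19.
The overall nim-sum is X = 19. A stack of size p has a winning move iff p XOR X < p (reduce it to p XOR X).
  17: 17 XOR 19 = 2 < 17 — winning move (to 2).
  12: 12 XOR 19 = 31 ≥ 12 — no move.
  1: 1 XOR 19 = 18 ≥ 1 — no move.
  9: 9 XOR 19 = 26 ≥ 9 — no move.
  6: 6 XOR 19 = 21 ≥ 6 — no move.
That gives 1 winning move.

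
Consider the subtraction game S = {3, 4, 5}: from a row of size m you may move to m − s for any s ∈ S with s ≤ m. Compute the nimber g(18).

0

Build the Grundy sequence with g(k) = mex{g(k−s) : s ∈ {3, 4, 5}, s ≤ k}:
k:     0  1  2  3  4  5  6  7  8  9 10 11 12 13 14 15 16 17 18
g(k):  0  0  0  1  1  1  2  2  0  0  0  1  1  1  2  2  0  0  0
So g(18) = 0.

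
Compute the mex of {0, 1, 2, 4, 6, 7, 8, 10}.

3

The values 0, 1, 2 are all present; 3 is the first non-negative integer missing from the set.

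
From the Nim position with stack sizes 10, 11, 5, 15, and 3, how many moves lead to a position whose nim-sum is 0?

Nim-sum: 10 ^ 11 ^ 5 ^ 15 ^ 3 = 8.
The overall nim-sum is X = 8. A stack of size p has a winning move iff p XOR X < p (reduce it to p XOR X).
  10: 10 XOR 8 = 2 < 10 — winning move (to 2).
  11: 11 XOR 8 = 3 < 11 — winning move (to 3).
  5: 5 XOR 8 = 13 ≥ 5 — no move.
  15: 15 XOR 8 = 7 < 15 — winning move (to 7).
  3: 3 XOR 8 = 11 ≥ 3 — no move.
That gives 3 winning moves.

3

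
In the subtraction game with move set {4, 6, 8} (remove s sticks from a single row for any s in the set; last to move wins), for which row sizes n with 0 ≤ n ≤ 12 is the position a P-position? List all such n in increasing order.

Grundy values for subtraction set {4, 6, 8}:
k:     0  1  2  3  4  5  6  7  8  9 10 11 12
g(k):  0  0  0  0  1  1  1  1  2  2  2  2  0
The P-positions (g = 0) in 0..12 are 0, 1, 2, 3, 12.

0, 1, 2, 3, 12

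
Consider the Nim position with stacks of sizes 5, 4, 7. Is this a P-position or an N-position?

N-position

Compute the nim-sum pairwise:
5 ⊕ 4 = 1
1 ⊕ 7 = 6
The nim-sum is 6 ≠ 0, so this is an N-position: the player to move can win.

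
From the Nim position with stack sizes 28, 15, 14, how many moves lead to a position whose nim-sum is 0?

1

Nim-sum: 28 ⊕ 15 ⊕ 14 = 29.
The overall nim-sum is X = 29. A stack of size p has a winning move iff p XOR X < p (reduce it to p XOR X).
  28: 28 XOR 29 = 1 < 28 — winning move (to 1).
  15: 15 XOR 29 = 18 ≥ 15 — no move.
  14: 14 XOR 29 = 19 ≥ 14 — no move.
That gives 1 winning move.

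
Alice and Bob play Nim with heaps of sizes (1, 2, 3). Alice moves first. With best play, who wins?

Bitwise XOR of the heap sizes:
  01  (1)
  10  (2)
  11  (3)
  --
  00  (0)
The nim-sum is 0, so this is a P-position: the player to move is in a losing position under optimal play; Alice is about to move from it and so loses — Bob wins.

Bob wins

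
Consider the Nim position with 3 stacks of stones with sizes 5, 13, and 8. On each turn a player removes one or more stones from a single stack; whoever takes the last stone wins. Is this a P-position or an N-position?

Compute the nim-sum pairwise:
5 ^ 13 = 8
8 ^ 8 = 0
The nim-sum is 0, so this is a P-position: the player to move is in a losing position under optimal play.

P-position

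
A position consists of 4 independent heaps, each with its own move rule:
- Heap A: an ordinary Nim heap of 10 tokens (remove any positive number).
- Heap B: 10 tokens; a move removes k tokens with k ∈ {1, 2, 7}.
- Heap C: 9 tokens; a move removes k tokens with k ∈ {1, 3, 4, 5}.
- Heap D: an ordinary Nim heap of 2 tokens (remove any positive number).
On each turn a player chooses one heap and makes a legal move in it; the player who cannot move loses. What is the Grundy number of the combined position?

8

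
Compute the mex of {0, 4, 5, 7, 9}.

1

0 is in the set but 1 is not, so the mex is 1.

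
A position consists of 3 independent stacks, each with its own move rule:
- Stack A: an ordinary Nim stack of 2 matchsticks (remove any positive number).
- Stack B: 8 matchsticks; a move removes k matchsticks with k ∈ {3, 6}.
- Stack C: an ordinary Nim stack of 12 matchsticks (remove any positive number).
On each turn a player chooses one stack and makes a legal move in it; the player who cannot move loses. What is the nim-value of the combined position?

Stack A is a plain Nim stack of size 2, so its Grundy value is 2.
Build the Grundy sequence for stack B with g(k) = mex{g(k−s) : s ∈ {3, 6}, s ≤ k}:
g(0) = mex{} = 0
g(1) = mex{} = 0
g(2) = mex{} = 0
g(3) = mex{0} = 1
g(4) = mex{0} = 1
g(5) = mex{0} = 1
g(6) = mex{0,1} = 2
g(7) = mex{0,1} = 2
g(8) = mex{0,1} = 2
So g(8) = 2.
Stack C is a plain Nim stack of size 12, so its Grundy value is 12.
The value of a disjunctive sum is the nim-sum of the parts.
Combined value = 2 ⊕ 2 ⊕ 12 = 12.

12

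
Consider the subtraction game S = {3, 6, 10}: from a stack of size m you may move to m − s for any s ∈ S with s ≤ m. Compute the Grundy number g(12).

1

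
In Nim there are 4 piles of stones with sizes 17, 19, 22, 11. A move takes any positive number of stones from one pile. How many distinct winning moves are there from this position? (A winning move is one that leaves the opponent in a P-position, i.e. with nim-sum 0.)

3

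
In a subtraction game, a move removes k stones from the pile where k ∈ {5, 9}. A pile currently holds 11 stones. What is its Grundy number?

2

Build the Grundy sequence with g(k) = mex{g(k−s) : s ∈ {5, 9}, s ≤ k}:
k:     0  1  2  3  4  5  6  7  8  9 10 11
g(k):  0  0  0  0  0  1  1  1  1  1  2  2
So g(11) = 2.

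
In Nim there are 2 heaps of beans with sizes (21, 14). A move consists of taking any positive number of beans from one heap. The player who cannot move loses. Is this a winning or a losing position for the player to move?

Winning position

Compute the nim-sum pairwise:
21 ^ 14 = 27
The nim-sum is 27 ≠ 0, so this is an N-position: the player to move can win.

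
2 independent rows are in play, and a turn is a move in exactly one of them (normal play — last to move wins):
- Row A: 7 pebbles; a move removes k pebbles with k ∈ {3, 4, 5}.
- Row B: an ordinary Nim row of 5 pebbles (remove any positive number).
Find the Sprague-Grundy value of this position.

7

Build the Grundy sequence for row A with g(k) = mex{g(k−s) : s ∈ {3, 4, 5}, s ≤ k}:
g(0) = mex{} = 0
g(1) = mex{} = 0
g(2) = mex{} = 0
g(3) = mex{0} = 1
g(4) = mex{0} = 1
g(5) = mex{0} = 1
g(6) = mex{0,1} = 2
g(7) = mex{0,1} = 2
So g(7) = 2.
Row B is a plain Nim row of size 5, so its Grundy value is 5.
By the Sprague-Grundy theorem, the Grundy value of a sum of independent games is the XOR of the component values.
Combined value = 2 XOR 5 = 7.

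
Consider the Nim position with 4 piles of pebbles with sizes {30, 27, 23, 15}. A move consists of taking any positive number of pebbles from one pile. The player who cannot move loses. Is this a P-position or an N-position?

N-position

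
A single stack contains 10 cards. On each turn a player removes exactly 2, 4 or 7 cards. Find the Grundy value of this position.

Build the Grundy sequence with g(k) = mex{g(k−s) : s ∈ {2, 4, 7}, s ≤ k}:
k:     0  1  2  3  4  5  6  7  8  9 10
g(k):  0  0  1  1  2  2  0  3  1  0  2
So g(10) = 2.

2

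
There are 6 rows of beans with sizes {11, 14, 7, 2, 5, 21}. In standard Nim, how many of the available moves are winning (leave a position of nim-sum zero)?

1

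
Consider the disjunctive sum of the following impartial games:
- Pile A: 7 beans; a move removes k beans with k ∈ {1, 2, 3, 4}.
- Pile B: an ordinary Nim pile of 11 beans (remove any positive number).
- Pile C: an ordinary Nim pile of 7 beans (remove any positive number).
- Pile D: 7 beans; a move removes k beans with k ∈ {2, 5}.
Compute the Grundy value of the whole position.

Grundy values for pile A (subtraction set {1, 2, 3, 4}):
g(0) = mex{} = 0
g(1) = mex{0} = 1
g(2) = mex{0,1} = 2
g(3) = mex{0,1,2} = 3
g(4) = mex{0,1,2,3} = 4
g(5) = mex{1,2,3,4} = 0
g(6) = mex{0,2,3,4} = 1
g(7) = mex{0,1,3,4} = 2
So g(7) = 2.
Pile B is a plain Nim pile of size 11, so its Grundy value is 11.
Pile C is a plain Nim pile of size 7, so its Grundy value is 7.
Build the Grundy sequence for pile D with g(k) = mex{g(k−s) : s ∈ {2, 5}, s ≤ k}:
k:     0  1  2  3  4  5  6  7
g(k):  0  0  1  1  0  2  1  0
So g(7) = 0.
By the Sprague-Grundy theorem, the Grundy value of a sum of independent games is the XOR of the component values.
Combined value = 2 ⊕ 11 ⊕ 7 ⊕ 0 = 14.

14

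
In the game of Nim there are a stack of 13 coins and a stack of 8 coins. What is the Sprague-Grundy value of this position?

Nim-sum: 13 ⊕ 8 = 5.

5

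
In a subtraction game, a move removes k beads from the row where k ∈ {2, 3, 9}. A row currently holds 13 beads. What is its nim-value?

1

Grundy values for subtraction set {2, 3, 9}:
g(0) = mex{} = 0
g(1) = mex{} = 0
g(2) = mex{0} = 1
g(3) = mex{0} = 1
g(4) = mex{0,1} = 2
g(5) = mex{1} = 0
g(6) = mex{1,2} = 0
g(7) = mex{0,2} = 1
g(8) = mex{0} = 1
g(9) = mex{0,1} = 2
g(10) = mex{0,1} = 2
g(11) = mex{1,2} = 0
g(12) = mex{1,2} = 0
g(13) = mex{0,2} = 1
So g(13) = 1.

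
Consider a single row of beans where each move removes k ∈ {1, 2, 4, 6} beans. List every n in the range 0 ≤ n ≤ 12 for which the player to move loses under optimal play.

Compute g(0), g(1), … for moves {1, 2, 4, 6}:
k:     0  1  2  3  4  5  6  7  8  9 10 11 12
g(k):  0  1  2  0  1  2  3  4  0  1  2  0  1
The P-positions (g = 0) in 0..12 are 0, 3, 8, 11.

0, 3, 8, 11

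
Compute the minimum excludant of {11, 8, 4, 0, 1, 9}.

2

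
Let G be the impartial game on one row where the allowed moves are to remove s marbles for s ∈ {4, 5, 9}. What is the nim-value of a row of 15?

Compute g(0), g(1), … for moves {4, 5, 9}:
k:     0  1  2  3  4  5  6  7  8  9 10 11 12 13 14 15
g(k):  0  0  0  0  1  1  1  1  2  2  2  2  3  0  0  0
So g(15) = 0.

0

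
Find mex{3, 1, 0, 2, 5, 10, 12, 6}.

4

The values 0, 1, 2, 3 are all present; 4 is the first non-negative integer missing from the set.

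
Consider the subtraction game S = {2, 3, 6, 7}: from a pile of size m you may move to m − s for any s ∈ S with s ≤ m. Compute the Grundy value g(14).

Compute g(0), g(1), … for moves {2, 3, 6, 7}:
g(0) = mex{} = 0
g(1) = mex{} = 0
g(2) = mex{0} = 1
g(3) = mex{0} = 1
g(4) = mex{0,1} = 2
g(5) = mex{1} = 0
g(6) = mex{0,1,2} = 3
g(7) = mex{0,2} = 1
g(8) = mex{0,1,3} = 2
g(9) = mex{1,3} = 0
g(10) = mex{1,2} = 0
g(11) = mex{0,2} = 1
g(12) = mex{0,3} = 1
g(13) = mex{0,1,3} = 2
g(14) = mex{1,2} = 0
So g(14) = 0.

0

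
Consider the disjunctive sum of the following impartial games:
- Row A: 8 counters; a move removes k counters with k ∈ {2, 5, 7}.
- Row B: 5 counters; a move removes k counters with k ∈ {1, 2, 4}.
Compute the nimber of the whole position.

Grundy values for row A (subtraction set {2, 5, 7}):
g(0) = mex{} = 0
g(1) = mex{} = 0
g(2) = mex{0} = 1
g(3) = mex{0} = 1
g(4) = mex{1} = 0
g(5) = mex{0,1} = 2
g(6) = mex{0} = 1
g(7) = mex{0,1,2} = 3
g(8) = mex{0,1} = 2
So g(8) = 2.
Build the Grundy sequence for row B with g(k) = mex{g(k−s) : s ∈ {1, 2, 4}, s ≤ k}:
k:     0  1  2  3  4  5
g(k):  0  1  2  0  1  2
So g(5) = 2.
The value of a disjunctive sum is the nim-sum of the parts.
Combined value = 2 XOR 2 = 0.

0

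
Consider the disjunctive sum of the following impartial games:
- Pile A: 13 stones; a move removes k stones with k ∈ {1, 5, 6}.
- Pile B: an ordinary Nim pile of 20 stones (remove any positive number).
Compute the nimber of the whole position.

Grundy values for pile A (subtraction set {1, 5, 6}):
k:     0  1  2  3  4  5  6  7  8  9 10 11 12 13
g(k):  0  1  0  1  0  1  2  3  2  3  2  0  1  0
So g(13) = 0.
Pile B is a plain Nim pile of size 20, so its Grundy value is 20.
The value of a disjunctive sum is the nim-sum of the parts.
Combined value = 0 XOR 20 = 20.

20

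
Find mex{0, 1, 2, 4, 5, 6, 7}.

3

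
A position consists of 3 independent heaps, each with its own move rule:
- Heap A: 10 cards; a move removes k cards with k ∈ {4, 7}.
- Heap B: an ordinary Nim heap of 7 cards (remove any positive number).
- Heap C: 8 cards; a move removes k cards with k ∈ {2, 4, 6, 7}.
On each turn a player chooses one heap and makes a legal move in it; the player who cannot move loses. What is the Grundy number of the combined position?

1

Grundy values for heap A (subtraction set {4, 7}):
k:     0  1  2  3  4  5  6  7  8  9 10
g(k):  0  0  0  0  1  1  1  1  2  2  2
So g(10) = 2.
Heap B is a plain Nim heap of size 7, so its Grundy value is 7.
Build the Grundy sequence for heap C with g(k) = mex{g(k−s) : s ∈ {2, 4, 6, 7}, s ≤ k}:
k:     0  1  2  3  4  5  6  7  8
g(k):  0  0  1  1  2  2  3  3  4
So g(8) = 4.
By the Sprague-Grundy theorem, the Grundy value of a sum of independent games is the XOR of the component values.
Combined value = 2 ⊕ 7 ⊕ 4 = 1.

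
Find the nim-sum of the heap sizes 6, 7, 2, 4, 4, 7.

4

Compute the nim-sum pairwise:
6 ^ 7 = 1
1 ^ 2 = 3
3 ^ 4 = 7
7 ^ 4 = 3
3 ^ 7 = 4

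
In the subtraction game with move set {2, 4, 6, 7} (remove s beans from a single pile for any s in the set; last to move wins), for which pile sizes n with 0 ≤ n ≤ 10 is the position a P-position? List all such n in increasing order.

Compute g(0), g(1), … for moves {2, 4, 6, 7}:
k:     0  1  2  3  4  5  6  7  8  9 10
g(k):  0  0  1  1  2  2  3  3  4  0  0
The P-positions (g = 0) in 0..10 are 0, 1, 9, 10.

0, 1, 9, 10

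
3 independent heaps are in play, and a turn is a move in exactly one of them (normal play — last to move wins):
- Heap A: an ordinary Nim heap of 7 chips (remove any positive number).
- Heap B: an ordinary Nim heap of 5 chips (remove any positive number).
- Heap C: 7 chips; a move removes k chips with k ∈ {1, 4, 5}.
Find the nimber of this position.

Heap A is a plain Nim heap of size 7, so its Grundy value is 7.
Heap B is a plain Nim heap of size 5, so its Grundy value is 5.
Build the Grundy sequence for heap C with g(k) = mex{g(k−s) : s ∈ {1, 4, 5}, s ≤ k}:
k:     0  1  2  3  4  5  6  7
g(k):  0  1  0  1  2  3  2  3
So g(7) = 3.
By the Sprague-Grundy theorem, the Grundy value of a sum of independent games is the XOR of the component values.
Combined value = 7 XOR 5 XOR 3 = 1.

1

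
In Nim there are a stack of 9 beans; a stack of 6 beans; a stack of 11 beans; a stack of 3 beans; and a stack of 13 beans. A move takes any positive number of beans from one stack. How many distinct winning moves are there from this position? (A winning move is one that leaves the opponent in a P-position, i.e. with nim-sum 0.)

3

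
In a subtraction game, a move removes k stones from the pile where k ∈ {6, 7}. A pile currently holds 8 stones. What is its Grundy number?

1

Build the Grundy sequence with g(k) = mex{g(k−s) : s ∈ {6, 7}, s ≤ k}:
k:     0  1  2  3  4  5  6  7  8
g(k):  0  0  0  0  0  0  1  1  1
So g(8) = 1.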